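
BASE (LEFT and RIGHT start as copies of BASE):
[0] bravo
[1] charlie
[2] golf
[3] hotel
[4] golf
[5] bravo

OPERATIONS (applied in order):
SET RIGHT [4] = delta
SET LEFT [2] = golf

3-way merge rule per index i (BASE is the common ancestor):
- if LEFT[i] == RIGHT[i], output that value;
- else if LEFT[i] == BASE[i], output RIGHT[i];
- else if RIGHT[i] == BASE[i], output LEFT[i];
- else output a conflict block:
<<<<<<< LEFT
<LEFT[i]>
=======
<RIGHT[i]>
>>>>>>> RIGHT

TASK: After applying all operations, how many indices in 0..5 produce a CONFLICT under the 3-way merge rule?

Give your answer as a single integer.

Answer: 0

Derivation:
Final LEFT:  [bravo, charlie, golf, hotel, golf, bravo]
Final RIGHT: [bravo, charlie, golf, hotel, delta, bravo]
i=0: L=bravo R=bravo -> agree -> bravo
i=1: L=charlie R=charlie -> agree -> charlie
i=2: L=golf R=golf -> agree -> golf
i=3: L=hotel R=hotel -> agree -> hotel
i=4: L=golf=BASE, R=delta -> take RIGHT -> delta
i=5: L=bravo R=bravo -> agree -> bravo
Conflict count: 0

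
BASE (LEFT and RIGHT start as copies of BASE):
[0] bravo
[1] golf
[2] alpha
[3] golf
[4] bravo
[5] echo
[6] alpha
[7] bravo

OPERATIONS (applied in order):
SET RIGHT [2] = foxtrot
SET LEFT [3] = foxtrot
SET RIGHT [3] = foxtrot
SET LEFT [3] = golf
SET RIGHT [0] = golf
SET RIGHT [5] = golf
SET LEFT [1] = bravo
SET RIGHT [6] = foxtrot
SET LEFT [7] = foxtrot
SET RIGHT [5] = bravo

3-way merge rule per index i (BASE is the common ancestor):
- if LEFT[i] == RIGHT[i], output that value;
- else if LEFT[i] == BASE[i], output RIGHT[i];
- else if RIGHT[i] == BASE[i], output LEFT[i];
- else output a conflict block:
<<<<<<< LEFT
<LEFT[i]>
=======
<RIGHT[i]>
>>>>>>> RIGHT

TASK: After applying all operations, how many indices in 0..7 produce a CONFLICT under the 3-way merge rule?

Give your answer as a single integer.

Answer: 0

Derivation:
Final LEFT:  [bravo, bravo, alpha, golf, bravo, echo, alpha, foxtrot]
Final RIGHT: [golf, golf, foxtrot, foxtrot, bravo, bravo, foxtrot, bravo]
i=0: L=bravo=BASE, R=golf -> take RIGHT -> golf
i=1: L=bravo, R=golf=BASE -> take LEFT -> bravo
i=2: L=alpha=BASE, R=foxtrot -> take RIGHT -> foxtrot
i=3: L=golf=BASE, R=foxtrot -> take RIGHT -> foxtrot
i=4: L=bravo R=bravo -> agree -> bravo
i=5: L=echo=BASE, R=bravo -> take RIGHT -> bravo
i=6: L=alpha=BASE, R=foxtrot -> take RIGHT -> foxtrot
i=7: L=foxtrot, R=bravo=BASE -> take LEFT -> foxtrot
Conflict count: 0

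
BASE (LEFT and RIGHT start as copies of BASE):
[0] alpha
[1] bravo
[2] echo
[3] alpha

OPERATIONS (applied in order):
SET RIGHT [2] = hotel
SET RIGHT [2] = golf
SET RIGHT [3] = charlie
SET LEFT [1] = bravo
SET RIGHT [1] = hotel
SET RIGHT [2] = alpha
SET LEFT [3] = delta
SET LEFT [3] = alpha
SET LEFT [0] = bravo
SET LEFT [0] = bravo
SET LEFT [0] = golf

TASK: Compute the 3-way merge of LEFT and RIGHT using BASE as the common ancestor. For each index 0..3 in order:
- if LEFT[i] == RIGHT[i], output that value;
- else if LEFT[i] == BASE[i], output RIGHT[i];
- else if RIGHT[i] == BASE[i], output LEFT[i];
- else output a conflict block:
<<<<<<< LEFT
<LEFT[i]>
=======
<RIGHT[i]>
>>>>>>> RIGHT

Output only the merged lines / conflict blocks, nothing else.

Answer: golf
hotel
alpha
charlie

Derivation:
Final LEFT:  [golf, bravo, echo, alpha]
Final RIGHT: [alpha, hotel, alpha, charlie]
i=0: L=golf, R=alpha=BASE -> take LEFT -> golf
i=1: L=bravo=BASE, R=hotel -> take RIGHT -> hotel
i=2: L=echo=BASE, R=alpha -> take RIGHT -> alpha
i=3: L=alpha=BASE, R=charlie -> take RIGHT -> charlie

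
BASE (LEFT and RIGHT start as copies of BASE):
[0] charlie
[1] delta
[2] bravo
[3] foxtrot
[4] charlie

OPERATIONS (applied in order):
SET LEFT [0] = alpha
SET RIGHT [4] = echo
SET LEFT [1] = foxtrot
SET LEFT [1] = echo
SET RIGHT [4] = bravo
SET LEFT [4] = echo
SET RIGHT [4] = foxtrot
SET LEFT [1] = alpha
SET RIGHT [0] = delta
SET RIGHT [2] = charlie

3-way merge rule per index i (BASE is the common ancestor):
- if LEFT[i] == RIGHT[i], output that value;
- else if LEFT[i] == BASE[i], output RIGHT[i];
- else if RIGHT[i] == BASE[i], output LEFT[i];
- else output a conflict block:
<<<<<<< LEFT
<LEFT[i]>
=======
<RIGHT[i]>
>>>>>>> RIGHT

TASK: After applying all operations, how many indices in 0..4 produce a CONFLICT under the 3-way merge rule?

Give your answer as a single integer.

Answer: 2

Derivation:
Final LEFT:  [alpha, alpha, bravo, foxtrot, echo]
Final RIGHT: [delta, delta, charlie, foxtrot, foxtrot]
i=0: BASE=charlie L=alpha R=delta all differ -> CONFLICT
i=1: L=alpha, R=delta=BASE -> take LEFT -> alpha
i=2: L=bravo=BASE, R=charlie -> take RIGHT -> charlie
i=3: L=foxtrot R=foxtrot -> agree -> foxtrot
i=4: BASE=charlie L=echo R=foxtrot all differ -> CONFLICT
Conflict count: 2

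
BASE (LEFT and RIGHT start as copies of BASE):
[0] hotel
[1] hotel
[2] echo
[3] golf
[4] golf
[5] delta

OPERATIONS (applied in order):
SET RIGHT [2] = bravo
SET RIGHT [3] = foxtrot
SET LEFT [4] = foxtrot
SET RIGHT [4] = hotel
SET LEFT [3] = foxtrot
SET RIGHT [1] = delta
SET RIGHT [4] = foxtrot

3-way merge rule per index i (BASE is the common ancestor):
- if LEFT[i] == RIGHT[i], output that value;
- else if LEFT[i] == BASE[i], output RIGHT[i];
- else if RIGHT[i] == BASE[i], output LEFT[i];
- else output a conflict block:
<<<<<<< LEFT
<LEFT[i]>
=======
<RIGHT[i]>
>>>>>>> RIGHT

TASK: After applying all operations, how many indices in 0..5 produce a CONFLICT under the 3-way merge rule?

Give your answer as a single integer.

Final LEFT:  [hotel, hotel, echo, foxtrot, foxtrot, delta]
Final RIGHT: [hotel, delta, bravo, foxtrot, foxtrot, delta]
i=0: L=hotel R=hotel -> agree -> hotel
i=1: L=hotel=BASE, R=delta -> take RIGHT -> delta
i=2: L=echo=BASE, R=bravo -> take RIGHT -> bravo
i=3: L=foxtrot R=foxtrot -> agree -> foxtrot
i=4: L=foxtrot R=foxtrot -> agree -> foxtrot
i=5: L=delta R=delta -> agree -> delta
Conflict count: 0

Answer: 0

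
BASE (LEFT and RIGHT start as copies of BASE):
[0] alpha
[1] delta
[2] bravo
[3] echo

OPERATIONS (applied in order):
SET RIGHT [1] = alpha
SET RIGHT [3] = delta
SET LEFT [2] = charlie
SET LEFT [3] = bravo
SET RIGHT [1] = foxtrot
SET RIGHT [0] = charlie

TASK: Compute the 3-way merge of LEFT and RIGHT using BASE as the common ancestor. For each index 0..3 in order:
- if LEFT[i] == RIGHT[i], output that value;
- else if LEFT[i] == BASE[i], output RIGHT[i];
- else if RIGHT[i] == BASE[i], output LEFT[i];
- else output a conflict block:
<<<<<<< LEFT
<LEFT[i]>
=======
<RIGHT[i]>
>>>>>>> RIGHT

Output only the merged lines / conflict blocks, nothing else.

Answer: charlie
foxtrot
charlie
<<<<<<< LEFT
bravo
=======
delta
>>>>>>> RIGHT

Derivation:
Final LEFT:  [alpha, delta, charlie, bravo]
Final RIGHT: [charlie, foxtrot, bravo, delta]
i=0: L=alpha=BASE, R=charlie -> take RIGHT -> charlie
i=1: L=delta=BASE, R=foxtrot -> take RIGHT -> foxtrot
i=2: L=charlie, R=bravo=BASE -> take LEFT -> charlie
i=3: BASE=echo L=bravo R=delta all differ -> CONFLICT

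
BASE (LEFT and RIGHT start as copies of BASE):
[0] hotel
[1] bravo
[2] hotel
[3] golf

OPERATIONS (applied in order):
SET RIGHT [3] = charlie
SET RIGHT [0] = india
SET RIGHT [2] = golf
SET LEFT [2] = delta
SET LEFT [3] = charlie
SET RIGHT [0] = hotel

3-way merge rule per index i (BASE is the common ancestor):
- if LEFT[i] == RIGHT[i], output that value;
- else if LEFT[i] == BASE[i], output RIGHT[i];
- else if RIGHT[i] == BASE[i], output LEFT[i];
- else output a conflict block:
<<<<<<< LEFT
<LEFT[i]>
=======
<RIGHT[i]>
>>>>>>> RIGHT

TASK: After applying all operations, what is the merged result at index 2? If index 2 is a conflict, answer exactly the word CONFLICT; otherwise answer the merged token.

Answer: CONFLICT

Derivation:
Final LEFT:  [hotel, bravo, delta, charlie]
Final RIGHT: [hotel, bravo, golf, charlie]
i=0: L=hotel R=hotel -> agree -> hotel
i=1: L=bravo R=bravo -> agree -> bravo
i=2: BASE=hotel L=delta R=golf all differ -> CONFLICT
i=3: L=charlie R=charlie -> agree -> charlie
Index 2 -> CONFLICT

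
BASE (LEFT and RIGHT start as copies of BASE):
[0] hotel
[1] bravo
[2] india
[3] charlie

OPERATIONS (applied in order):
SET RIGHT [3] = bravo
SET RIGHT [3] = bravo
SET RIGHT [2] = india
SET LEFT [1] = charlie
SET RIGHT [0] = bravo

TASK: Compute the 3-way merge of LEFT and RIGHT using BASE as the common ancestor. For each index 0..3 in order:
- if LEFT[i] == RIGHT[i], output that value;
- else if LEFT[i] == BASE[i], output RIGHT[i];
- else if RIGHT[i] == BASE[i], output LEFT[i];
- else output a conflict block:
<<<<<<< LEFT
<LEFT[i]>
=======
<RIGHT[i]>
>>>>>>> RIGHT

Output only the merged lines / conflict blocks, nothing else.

Final LEFT:  [hotel, charlie, india, charlie]
Final RIGHT: [bravo, bravo, india, bravo]
i=0: L=hotel=BASE, R=bravo -> take RIGHT -> bravo
i=1: L=charlie, R=bravo=BASE -> take LEFT -> charlie
i=2: L=india R=india -> agree -> india
i=3: L=charlie=BASE, R=bravo -> take RIGHT -> bravo

Answer: bravo
charlie
india
bravo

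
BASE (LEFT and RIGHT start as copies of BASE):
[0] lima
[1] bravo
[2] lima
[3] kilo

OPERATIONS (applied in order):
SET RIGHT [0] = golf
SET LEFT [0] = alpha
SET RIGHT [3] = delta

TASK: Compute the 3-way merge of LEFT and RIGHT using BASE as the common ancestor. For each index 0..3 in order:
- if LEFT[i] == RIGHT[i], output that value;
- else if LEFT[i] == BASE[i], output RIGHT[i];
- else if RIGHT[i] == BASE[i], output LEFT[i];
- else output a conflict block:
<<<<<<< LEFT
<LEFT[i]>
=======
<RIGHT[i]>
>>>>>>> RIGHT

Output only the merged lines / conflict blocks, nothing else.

Answer: <<<<<<< LEFT
alpha
=======
golf
>>>>>>> RIGHT
bravo
lima
delta

Derivation:
Final LEFT:  [alpha, bravo, lima, kilo]
Final RIGHT: [golf, bravo, lima, delta]
i=0: BASE=lima L=alpha R=golf all differ -> CONFLICT
i=1: L=bravo R=bravo -> agree -> bravo
i=2: L=lima R=lima -> agree -> lima
i=3: L=kilo=BASE, R=delta -> take RIGHT -> delta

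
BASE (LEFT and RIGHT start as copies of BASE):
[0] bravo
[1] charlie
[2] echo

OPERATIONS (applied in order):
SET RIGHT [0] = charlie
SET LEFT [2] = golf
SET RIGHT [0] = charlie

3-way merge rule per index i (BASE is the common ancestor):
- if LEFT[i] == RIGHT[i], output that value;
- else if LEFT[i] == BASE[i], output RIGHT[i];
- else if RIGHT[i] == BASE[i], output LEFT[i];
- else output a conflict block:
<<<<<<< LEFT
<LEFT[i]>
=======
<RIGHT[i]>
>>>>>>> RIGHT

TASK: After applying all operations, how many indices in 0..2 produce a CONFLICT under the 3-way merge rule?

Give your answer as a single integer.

Final LEFT:  [bravo, charlie, golf]
Final RIGHT: [charlie, charlie, echo]
i=0: L=bravo=BASE, R=charlie -> take RIGHT -> charlie
i=1: L=charlie R=charlie -> agree -> charlie
i=2: L=golf, R=echo=BASE -> take LEFT -> golf
Conflict count: 0

Answer: 0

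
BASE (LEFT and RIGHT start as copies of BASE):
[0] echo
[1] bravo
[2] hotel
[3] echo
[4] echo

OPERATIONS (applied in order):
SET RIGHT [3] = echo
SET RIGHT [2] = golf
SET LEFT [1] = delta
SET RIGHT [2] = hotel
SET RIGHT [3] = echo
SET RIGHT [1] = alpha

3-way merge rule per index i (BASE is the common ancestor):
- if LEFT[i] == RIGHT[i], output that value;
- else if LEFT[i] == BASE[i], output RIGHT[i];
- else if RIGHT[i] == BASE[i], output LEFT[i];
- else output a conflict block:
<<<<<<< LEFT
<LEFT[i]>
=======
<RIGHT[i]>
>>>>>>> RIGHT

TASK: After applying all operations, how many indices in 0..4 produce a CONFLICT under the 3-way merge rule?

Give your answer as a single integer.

Final LEFT:  [echo, delta, hotel, echo, echo]
Final RIGHT: [echo, alpha, hotel, echo, echo]
i=0: L=echo R=echo -> agree -> echo
i=1: BASE=bravo L=delta R=alpha all differ -> CONFLICT
i=2: L=hotel R=hotel -> agree -> hotel
i=3: L=echo R=echo -> agree -> echo
i=4: L=echo R=echo -> agree -> echo
Conflict count: 1

Answer: 1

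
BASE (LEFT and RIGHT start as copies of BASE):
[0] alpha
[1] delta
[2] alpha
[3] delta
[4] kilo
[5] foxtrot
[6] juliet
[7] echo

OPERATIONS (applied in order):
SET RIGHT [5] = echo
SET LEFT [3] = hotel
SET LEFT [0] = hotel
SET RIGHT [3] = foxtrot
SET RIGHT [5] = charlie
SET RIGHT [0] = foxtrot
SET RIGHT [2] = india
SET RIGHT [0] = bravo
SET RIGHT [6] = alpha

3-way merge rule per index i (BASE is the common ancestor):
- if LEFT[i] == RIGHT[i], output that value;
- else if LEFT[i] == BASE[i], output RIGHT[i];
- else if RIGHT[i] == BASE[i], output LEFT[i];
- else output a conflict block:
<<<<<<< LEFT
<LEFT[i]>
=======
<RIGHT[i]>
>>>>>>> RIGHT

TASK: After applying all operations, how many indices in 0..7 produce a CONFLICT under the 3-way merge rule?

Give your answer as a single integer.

Final LEFT:  [hotel, delta, alpha, hotel, kilo, foxtrot, juliet, echo]
Final RIGHT: [bravo, delta, india, foxtrot, kilo, charlie, alpha, echo]
i=0: BASE=alpha L=hotel R=bravo all differ -> CONFLICT
i=1: L=delta R=delta -> agree -> delta
i=2: L=alpha=BASE, R=india -> take RIGHT -> india
i=3: BASE=delta L=hotel R=foxtrot all differ -> CONFLICT
i=4: L=kilo R=kilo -> agree -> kilo
i=5: L=foxtrot=BASE, R=charlie -> take RIGHT -> charlie
i=6: L=juliet=BASE, R=alpha -> take RIGHT -> alpha
i=7: L=echo R=echo -> agree -> echo
Conflict count: 2

Answer: 2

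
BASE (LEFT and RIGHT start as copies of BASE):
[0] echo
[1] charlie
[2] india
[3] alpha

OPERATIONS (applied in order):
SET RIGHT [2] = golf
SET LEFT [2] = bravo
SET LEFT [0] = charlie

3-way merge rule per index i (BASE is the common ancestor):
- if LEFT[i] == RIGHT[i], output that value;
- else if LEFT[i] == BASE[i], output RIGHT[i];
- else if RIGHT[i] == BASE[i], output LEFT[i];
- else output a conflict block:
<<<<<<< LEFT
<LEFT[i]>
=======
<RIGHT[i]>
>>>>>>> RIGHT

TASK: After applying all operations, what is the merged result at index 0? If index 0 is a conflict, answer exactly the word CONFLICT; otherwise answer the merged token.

Answer: charlie

Derivation:
Final LEFT:  [charlie, charlie, bravo, alpha]
Final RIGHT: [echo, charlie, golf, alpha]
i=0: L=charlie, R=echo=BASE -> take LEFT -> charlie
i=1: L=charlie R=charlie -> agree -> charlie
i=2: BASE=india L=bravo R=golf all differ -> CONFLICT
i=3: L=alpha R=alpha -> agree -> alpha
Index 0 -> charlie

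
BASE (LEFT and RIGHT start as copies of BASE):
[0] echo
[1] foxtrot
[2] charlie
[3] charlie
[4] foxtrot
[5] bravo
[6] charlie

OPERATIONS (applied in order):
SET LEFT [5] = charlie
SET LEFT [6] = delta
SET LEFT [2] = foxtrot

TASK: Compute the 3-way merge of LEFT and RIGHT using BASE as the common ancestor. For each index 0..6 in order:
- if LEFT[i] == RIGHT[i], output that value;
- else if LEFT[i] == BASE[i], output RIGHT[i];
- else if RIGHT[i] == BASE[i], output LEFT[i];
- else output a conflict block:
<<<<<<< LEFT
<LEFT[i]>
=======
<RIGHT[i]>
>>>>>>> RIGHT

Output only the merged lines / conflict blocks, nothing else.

Answer: echo
foxtrot
foxtrot
charlie
foxtrot
charlie
delta

Derivation:
Final LEFT:  [echo, foxtrot, foxtrot, charlie, foxtrot, charlie, delta]
Final RIGHT: [echo, foxtrot, charlie, charlie, foxtrot, bravo, charlie]
i=0: L=echo R=echo -> agree -> echo
i=1: L=foxtrot R=foxtrot -> agree -> foxtrot
i=2: L=foxtrot, R=charlie=BASE -> take LEFT -> foxtrot
i=3: L=charlie R=charlie -> agree -> charlie
i=4: L=foxtrot R=foxtrot -> agree -> foxtrot
i=5: L=charlie, R=bravo=BASE -> take LEFT -> charlie
i=6: L=delta, R=charlie=BASE -> take LEFT -> delta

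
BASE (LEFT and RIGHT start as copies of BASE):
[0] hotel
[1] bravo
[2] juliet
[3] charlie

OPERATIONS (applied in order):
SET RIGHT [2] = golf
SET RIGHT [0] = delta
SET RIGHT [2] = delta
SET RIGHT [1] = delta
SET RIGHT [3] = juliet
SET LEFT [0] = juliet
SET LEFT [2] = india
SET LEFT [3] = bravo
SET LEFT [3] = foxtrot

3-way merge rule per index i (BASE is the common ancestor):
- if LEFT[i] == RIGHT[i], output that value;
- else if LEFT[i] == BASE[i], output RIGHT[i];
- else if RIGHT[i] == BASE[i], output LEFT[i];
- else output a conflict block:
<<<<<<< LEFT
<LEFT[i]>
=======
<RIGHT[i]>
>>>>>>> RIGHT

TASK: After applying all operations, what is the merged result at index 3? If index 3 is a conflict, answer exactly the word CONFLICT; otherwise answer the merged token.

Final LEFT:  [juliet, bravo, india, foxtrot]
Final RIGHT: [delta, delta, delta, juliet]
i=0: BASE=hotel L=juliet R=delta all differ -> CONFLICT
i=1: L=bravo=BASE, R=delta -> take RIGHT -> delta
i=2: BASE=juliet L=india R=delta all differ -> CONFLICT
i=3: BASE=charlie L=foxtrot R=juliet all differ -> CONFLICT
Index 3 -> CONFLICT

Answer: CONFLICT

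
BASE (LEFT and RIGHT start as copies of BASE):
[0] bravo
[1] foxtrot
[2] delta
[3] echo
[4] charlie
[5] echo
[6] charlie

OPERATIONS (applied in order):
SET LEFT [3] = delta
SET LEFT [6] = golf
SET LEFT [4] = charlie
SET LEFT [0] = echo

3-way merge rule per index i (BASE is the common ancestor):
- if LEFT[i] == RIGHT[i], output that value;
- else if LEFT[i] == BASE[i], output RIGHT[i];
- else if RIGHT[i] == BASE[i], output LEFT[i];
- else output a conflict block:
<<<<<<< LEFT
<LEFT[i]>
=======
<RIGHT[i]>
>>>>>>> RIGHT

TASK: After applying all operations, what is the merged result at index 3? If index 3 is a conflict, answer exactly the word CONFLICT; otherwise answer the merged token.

Final LEFT:  [echo, foxtrot, delta, delta, charlie, echo, golf]
Final RIGHT: [bravo, foxtrot, delta, echo, charlie, echo, charlie]
i=0: L=echo, R=bravo=BASE -> take LEFT -> echo
i=1: L=foxtrot R=foxtrot -> agree -> foxtrot
i=2: L=delta R=delta -> agree -> delta
i=3: L=delta, R=echo=BASE -> take LEFT -> delta
i=4: L=charlie R=charlie -> agree -> charlie
i=5: L=echo R=echo -> agree -> echo
i=6: L=golf, R=charlie=BASE -> take LEFT -> golf
Index 3 -> delta

Answer: delta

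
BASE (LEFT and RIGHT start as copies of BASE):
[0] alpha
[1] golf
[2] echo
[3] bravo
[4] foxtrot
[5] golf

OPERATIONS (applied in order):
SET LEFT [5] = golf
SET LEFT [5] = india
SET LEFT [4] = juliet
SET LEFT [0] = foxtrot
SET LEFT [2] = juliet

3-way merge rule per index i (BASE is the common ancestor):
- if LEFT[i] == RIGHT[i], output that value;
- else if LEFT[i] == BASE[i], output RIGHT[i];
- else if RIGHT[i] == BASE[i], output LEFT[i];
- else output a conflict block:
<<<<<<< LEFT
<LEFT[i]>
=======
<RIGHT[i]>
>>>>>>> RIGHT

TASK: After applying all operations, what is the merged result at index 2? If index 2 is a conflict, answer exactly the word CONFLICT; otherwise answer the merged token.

Answer: juliet

Derivation:
Final LEFT:  [foxtrot, golf, juliet, bravo, juliet, india]
Final RIGHT: [alpha, golf, echo, bravo, foxtrot, golf]
i=0: L=foxtrot, R=alpha=BASE -> take LEFT -> foxtrot
i=1: L=golf R=golf -> agree -> golf
i=2: L=juliet, R=echo=BASE -> take LEFT -> juliet
i=3: L=bravo R=bravo -> agree -> bravo
i=4: L=juliet, R=foxtrot=BASE -> take LEFT -> juliet
i=5: L=india, R=golf=BASE -> take LEFT -> india
Index 2 -> juliet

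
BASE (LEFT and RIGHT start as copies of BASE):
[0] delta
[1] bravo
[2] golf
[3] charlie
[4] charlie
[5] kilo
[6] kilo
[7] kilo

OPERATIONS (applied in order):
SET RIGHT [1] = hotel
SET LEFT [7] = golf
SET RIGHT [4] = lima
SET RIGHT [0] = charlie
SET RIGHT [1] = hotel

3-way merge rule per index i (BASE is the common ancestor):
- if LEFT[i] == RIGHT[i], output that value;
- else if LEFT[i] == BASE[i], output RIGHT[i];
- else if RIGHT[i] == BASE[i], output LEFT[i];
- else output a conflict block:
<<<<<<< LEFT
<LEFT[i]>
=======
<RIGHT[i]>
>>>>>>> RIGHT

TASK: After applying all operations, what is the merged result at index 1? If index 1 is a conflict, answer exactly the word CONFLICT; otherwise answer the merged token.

Answer: hotel

Derivation:
Final LEFT:  [delta, bravo, golf, charlie, charlie, kilo, kilo, golf]
Final RIGHT: [charlie, hotel, golf, charlie, lima, kilo, kilo, kilo]
i=0: L=delta=BASE, R=charlie -> take RIGHT -> charlie
i=1: L=bravo=BASE, R=hotel -> take RIGHT -> hotel
i=2: L=golf R=golf -> agree -> golf
i=3: L=charlie R=charlie -> agree -> charlie
i=4: L=charlie=BASE, R=lima -> take RIGHT -> lima
i=5: L=kilo R=kilo -> agree -> kilo
i=6: L=kilo R=kilo -> agree -> kilo
i=7: L=golf, R=kilo=BASE -> take LEFT -> golf
Index 1 -> hotel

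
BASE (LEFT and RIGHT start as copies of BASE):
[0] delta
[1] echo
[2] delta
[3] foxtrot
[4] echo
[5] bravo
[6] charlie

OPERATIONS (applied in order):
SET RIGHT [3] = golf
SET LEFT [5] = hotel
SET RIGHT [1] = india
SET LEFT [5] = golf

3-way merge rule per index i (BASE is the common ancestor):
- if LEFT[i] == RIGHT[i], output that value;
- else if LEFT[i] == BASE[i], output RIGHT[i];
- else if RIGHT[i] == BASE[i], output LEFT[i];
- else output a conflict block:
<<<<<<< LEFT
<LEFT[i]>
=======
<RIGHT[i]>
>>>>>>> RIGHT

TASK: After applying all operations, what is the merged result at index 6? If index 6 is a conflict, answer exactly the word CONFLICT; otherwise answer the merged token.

Final LEFT:  [delta, echo, delta, foxtrot, echo, golf, charlie]
Final RIGHT: [delta, india, delta, golf, echo, bravo, charlie]
i=0: L=delta R=delta -> agree -> delta
i=1: L=echo=BASE, R=india -> take RIGHT -> india
i=2: L=delta R=delta -> agree -> delta
i=3: L=foxtrot=BASE, R=golf -> take RIGHT -> golf
i=4: L=echo R=echo -> agree -> echo
i=5: L=golf, R=bravo=BASE -> take LEFT -> golf
i=6: L=charlie R=charlie -> agree -> charlie
Index 6 -> charlie

Answer: charlie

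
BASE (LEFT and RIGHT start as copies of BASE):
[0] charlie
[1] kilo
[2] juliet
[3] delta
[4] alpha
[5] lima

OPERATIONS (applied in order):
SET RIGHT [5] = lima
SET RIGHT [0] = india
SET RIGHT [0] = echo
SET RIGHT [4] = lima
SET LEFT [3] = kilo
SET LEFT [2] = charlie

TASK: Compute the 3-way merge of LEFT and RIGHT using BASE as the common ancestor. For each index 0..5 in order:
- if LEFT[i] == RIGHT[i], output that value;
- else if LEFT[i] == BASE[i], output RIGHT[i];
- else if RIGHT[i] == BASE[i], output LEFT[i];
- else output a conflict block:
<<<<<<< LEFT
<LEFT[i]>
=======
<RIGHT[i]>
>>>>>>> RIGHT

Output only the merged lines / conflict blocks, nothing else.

Answer: echo
kilo
charlie
kilo
lima
lima

Derivation:
Final LEFT:  [charlie, kilo, charlie, kilo, alpha, lima]
Final RIGHT: [echo, kilo, juliet, delta, lima, lima]
i=0: L=charlie=BASE, R=echo -> take RIGHT -> echo
i=1: L=kilo R=kilo -> agree -> kilo
i=2: L=charlie, R=juliet=BASE -> take LEFT -> charlie
i=3: L=kilo, R=delta=BASE -> take LEFT -> kilo
i=4: L=alpha=BASE, R=lima -> take RIGHT -> lima
i=5: L=lima R=lima -> agree -> lima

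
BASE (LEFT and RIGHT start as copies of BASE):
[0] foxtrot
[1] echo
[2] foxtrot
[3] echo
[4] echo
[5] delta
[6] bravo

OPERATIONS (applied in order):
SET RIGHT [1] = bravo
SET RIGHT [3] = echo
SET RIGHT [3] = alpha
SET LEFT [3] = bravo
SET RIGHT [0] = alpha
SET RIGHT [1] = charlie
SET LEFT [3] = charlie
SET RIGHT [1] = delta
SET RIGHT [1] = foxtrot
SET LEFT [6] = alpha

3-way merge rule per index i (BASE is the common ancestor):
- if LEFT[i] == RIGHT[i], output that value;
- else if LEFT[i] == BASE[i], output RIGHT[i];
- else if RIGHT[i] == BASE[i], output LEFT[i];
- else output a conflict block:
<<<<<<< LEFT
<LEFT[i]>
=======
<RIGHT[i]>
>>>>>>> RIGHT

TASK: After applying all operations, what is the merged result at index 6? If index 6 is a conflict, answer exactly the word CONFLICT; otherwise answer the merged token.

Answer: alpha

Derivation:
Final LEFT:  [foxtrot, echo, foxtrot, charlie, echo, delta, alpha]
Final RIGHT: [alpha, foxtrot, foxtrot, alpha, echo, delta, bravo]
i=0: L=foxtrot=BASE, R=alpha -> take RIGHT -> alpha
i=1: L=echo=BASE, R=foxtrot -> take RIGHT -> foxtrot
i=2: L=foxtrot R=foxtrot -> agree -> foxtrot
i=3: BASE=echo L=charlie R=alpha all differ -> CONFLICT
i=4: L=echo R=echo -> agree -> echo
i=5: L=delta R=delta -> agree -> delta
i=6: L=alpha, R=bravo=BASE -> take LEFT -> alpha
Index 6 -> alpha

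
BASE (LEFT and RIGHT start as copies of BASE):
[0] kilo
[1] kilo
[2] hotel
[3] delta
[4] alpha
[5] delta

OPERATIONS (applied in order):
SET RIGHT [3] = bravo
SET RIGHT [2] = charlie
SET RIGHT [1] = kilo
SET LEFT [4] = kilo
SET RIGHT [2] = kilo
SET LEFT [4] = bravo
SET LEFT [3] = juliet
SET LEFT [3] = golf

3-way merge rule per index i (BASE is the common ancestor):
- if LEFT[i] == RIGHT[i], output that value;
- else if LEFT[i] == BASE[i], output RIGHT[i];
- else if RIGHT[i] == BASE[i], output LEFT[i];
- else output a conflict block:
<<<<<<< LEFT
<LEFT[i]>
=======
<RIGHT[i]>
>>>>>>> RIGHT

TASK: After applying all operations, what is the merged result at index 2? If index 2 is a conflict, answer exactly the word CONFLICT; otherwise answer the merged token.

Final LEFT:  [kilo, kilo, hotel, golf, bravo, delta]
Final RIGHT: [kilo, kilo, kilo, bravo, alpha, delta]
i=0: L=kilo R=kilo -> agree -> kilo
i=1: L=kilo R=kilo -> agree -> kilo
i=2: L=hotel=BASE, R=kilo -> take RIGHT -> kilo
i=3: BASE=delta L=golf R=bravo all differ -> CONFLICT
i=4: L=bravo, R=alpha=BASE -> take LEFT -> bravo
i=5: L=delta R=delta -> agree -> delta
Index 2 -> kilo

Answer: kilo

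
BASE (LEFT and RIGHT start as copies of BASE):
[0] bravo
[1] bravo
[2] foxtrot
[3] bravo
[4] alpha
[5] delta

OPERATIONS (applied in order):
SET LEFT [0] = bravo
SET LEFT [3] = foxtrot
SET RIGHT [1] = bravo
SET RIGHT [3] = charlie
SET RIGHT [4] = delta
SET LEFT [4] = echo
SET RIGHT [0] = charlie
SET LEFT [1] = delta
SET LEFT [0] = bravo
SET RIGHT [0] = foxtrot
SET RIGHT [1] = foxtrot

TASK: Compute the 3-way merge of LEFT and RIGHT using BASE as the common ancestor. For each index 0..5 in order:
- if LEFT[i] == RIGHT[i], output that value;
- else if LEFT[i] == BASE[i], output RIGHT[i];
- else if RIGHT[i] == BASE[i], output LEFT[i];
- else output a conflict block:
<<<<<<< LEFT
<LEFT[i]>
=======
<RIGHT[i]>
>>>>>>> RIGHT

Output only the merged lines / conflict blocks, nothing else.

Final LEFT:  [bravo, delta, foxtrot, foxtrot, echo, delta]
Final RIGHT: [foxtrot, foxtrot, foxtrot, charlie, delta, delta]
i=0: L=bravo=BASE, R=foxtrot -> take RIGHT -> foxtrot
i=1: BASE=bravo L=delta R=foxtrot all differ -> CONFLICT
i=2: L=foxtrot R=foxtrot -> agree -> foxtrot
i=3: BASE=bravo L=foxtrot R=charlie all differ -> CONFLICT
i=4: BASE=alpha L=echo R=delta all differ -> CONFLICT
i=5: L=delta R=delta -> agree -> delta

Answer: foxtrot
<<<<<<< LEFT
delta
=======
foxtrot
>>>>>>> RIGHT
foxtrot
<<<<<<< LEFT
foxtrot
=======
charlie
>>>>>>> RIGHT
<<<<<<< LEFT
echo
=======
delta
>>>>>>> RIGHT
delta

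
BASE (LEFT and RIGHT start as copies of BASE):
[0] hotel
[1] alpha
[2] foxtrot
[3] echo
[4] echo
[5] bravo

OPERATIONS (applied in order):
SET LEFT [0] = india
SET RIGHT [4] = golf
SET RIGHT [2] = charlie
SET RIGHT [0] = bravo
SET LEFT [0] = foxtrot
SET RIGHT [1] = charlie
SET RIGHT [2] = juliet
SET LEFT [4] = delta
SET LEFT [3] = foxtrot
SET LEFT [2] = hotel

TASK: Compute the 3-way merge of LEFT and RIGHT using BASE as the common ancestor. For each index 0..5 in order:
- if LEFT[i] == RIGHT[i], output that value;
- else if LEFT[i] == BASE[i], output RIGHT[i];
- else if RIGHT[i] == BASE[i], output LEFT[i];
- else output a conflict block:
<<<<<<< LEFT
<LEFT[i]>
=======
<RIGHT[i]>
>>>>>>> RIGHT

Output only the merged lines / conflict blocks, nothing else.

Answer: <<<<<<< LEFT
foxtrot
=======
bravo
>>>>>>> RIGHT
charlie
<<<<<<< LEFT
hotel
=======
juliet
>>>>>>> RIGHT
foxtrot
<<<<<<< LEFT
delta
=======
golf
>>>>>>> RIGHT
bravo

Derivation:
Final LEFT:  [foxtrot, alpha, hotel, foxtrot, delta, bravo]
Final RIGHT: [bravo, charlie, juliet, echo, golf, bravo]
i=0: BASE=hotel L=foxtrot R=bravo all differ -> CONFLICT
i=1: L=alpha=BASE, R=charlie -> take RIGHT -> charlie
i=2: BASE=foxtrot L=hotel R=juliet all differ -> CONFLICT
i=3: L=foxtrot, R=echo=BASE -> take LEFT -> foxtrot
i=4: BASE=echo L=delta R=golf all differ -> CONFLICT
i=5: L=bravo R=bravo -> agree -> bravo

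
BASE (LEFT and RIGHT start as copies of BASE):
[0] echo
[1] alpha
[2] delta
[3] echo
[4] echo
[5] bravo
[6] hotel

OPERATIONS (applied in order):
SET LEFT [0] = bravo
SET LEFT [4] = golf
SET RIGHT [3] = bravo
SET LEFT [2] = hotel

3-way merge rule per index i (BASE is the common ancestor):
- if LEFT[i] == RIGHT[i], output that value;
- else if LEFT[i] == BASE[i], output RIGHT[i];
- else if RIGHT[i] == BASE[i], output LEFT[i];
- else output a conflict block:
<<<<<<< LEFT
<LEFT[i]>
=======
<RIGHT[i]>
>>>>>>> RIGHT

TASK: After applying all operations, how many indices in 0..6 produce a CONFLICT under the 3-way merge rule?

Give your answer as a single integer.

Final LEFT:  [bravo, alpha, hotel, echo, golf, bravo, hotel]
Final RIGHT: [echo, alpha, delta, bravo, echo, bravo, hotel]
i=0: L=bravo, R=echo=BASE -> take LEFT -> bravo
i=1: L=alpha R=alpha -> agree -> alpha
i=2: L=hotel, R=delta=BASE -> take LEFT -> hotel
i=3: L=echo=BASE, R=bravo -> take RIGHT -> bravo
i=4: L=golf, R=echo=BASE -> take LEFT -> golf
i=5: L=bravo R=bravo -> agree -> bravo
i=6: L=hotel R=hotel -> agree -> hotel
Conflict count: 0

Answer: 0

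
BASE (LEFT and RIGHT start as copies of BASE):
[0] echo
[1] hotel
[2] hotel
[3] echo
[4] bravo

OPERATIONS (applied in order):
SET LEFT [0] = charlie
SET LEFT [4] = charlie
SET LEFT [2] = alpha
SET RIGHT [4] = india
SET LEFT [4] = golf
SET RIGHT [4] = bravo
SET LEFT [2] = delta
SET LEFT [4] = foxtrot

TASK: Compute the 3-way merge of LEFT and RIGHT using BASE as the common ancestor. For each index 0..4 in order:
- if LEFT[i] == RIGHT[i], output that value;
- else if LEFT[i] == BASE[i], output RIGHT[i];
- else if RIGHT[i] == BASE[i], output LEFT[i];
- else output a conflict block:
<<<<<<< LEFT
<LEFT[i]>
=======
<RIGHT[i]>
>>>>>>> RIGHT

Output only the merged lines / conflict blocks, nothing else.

Final LEFT:  [charlie, hotel, delta, echo, foxtrot]
Final RIGHT: [echo, hotel, hotel, echo, bravo]
i=0: L=charlie, R=echo=BASE -> take LEFT -> charlie
i=1: L=hotel R=hotel -> agree -> hotel
i=2: L=delta, R=hotel=BASE -> take LEFT -> delta
i=3: L=echo R=echo -> agree -> echo
i=4: L=foxtrot, R=bravo=BASE -> take LEFT -> foxtrot

Answer: charlie
hotel
delta
echo
foxtrot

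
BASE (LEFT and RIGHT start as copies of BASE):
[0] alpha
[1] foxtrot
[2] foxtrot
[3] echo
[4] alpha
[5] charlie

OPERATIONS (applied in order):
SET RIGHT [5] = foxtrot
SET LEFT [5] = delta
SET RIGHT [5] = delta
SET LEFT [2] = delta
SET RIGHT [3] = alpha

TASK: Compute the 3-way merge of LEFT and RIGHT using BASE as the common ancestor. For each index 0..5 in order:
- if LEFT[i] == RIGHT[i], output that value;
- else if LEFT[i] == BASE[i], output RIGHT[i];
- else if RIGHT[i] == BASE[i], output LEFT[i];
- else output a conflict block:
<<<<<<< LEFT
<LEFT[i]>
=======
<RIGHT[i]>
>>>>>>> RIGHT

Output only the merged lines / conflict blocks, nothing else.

Final LEFT:  [alpha, foxtrot, delta, echo, alpha, delta]
Final RIGHT: [alpha, foxtrot, foxtrot, alpha, alpha, delta]
i=0: L=alpha R=alpha -> agree -> alpha
i=1: L=foxtrot R=foxtrot -> agree -> foxtrot
i=2: L=delta, R=foxtrot=BASE -> take LEFT -> delta
i=3: L=echo=BASE, R=alpha -> take RIGHT -> alpha
i=4: L=alpha R=alpha -> agree -> alpha
i=5: L=delta R=delta -> agree -> delta

Answer: alpha
foxtrot
delta
alpha
alpha
delta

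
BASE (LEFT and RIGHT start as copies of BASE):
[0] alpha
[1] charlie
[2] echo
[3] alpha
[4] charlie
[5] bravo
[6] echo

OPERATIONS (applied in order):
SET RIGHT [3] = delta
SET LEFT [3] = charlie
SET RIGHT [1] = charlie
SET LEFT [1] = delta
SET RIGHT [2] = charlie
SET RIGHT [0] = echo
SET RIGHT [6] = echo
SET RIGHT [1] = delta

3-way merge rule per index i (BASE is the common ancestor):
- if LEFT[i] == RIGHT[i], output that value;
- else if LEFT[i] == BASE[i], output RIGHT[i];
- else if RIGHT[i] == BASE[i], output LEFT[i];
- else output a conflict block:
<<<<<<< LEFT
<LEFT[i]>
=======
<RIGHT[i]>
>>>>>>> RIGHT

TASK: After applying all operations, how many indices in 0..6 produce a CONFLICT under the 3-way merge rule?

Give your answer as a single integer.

Answer: 1

Derivation:
Final LEFT:  [alpha, delta, echo, charlie, charlie, bravo, echo]
Final RIGHT: [echo, delta, charlie, delta, charlie, bravo, echo]
i=0: L=alpha=BASE, R=echo -> take RIGHT -> echo
i=1: L=delta R=delta -> agree -> delta
i=2: L=echo=BASE, R=charlie -> take RIGHT -> charlie
i=3: BASE=alpha L=charlie R=delta all differ -> CONFLICT
i=4: L=charlie R=charlie -> agree -> charlie
i=5: L=bravo R=bravo -> agree -> bravo
i=6: L=echo R=echo -> agree -> echo
Conflict count: 1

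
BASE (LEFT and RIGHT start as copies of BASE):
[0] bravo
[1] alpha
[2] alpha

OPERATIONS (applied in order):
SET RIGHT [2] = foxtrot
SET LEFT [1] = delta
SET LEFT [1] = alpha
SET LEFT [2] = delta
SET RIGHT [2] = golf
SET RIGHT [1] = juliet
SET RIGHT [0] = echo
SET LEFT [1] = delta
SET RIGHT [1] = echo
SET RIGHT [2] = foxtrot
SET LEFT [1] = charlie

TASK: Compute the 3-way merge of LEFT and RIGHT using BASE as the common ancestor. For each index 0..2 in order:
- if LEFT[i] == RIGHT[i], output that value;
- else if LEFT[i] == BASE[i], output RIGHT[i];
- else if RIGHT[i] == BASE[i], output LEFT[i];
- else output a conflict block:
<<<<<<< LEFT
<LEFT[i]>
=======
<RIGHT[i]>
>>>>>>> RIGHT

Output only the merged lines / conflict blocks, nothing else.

Final LEFT:  [bravo, charlie, delta]
Final RIGHT: [echo, echo, foxtrot]
i=0: L=bravo=BASE, R=echo -> take RIGHT -> echo
i=1: BASE=alpha L=charlie R=echo all differ -> CONFLICT
i=2: BASE=alpha L=delta R=foxtrot all differ -> CONFLICT

Answer: echo
<<<<<<< LEFT
charlie
=======
echo
>>>>>>> RIGHT
<<<<<<< LEFT
delta
=======
foxtrot
>>>>>>> RIGHT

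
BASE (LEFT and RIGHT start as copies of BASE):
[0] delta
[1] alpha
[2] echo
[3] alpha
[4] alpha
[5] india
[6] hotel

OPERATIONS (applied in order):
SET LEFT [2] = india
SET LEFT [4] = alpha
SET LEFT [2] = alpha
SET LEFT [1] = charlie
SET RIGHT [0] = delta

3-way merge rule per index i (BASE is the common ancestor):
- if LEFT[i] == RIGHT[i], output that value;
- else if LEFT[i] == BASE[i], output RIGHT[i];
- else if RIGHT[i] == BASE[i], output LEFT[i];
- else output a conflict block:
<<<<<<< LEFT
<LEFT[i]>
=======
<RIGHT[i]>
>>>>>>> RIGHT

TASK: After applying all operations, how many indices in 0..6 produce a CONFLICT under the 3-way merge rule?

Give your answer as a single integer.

Final LEFT:  [delta, charlie, alpha, alpha, alpha, india, hotel]
Final RIGHT: [delta, alpha, echo, alpha, alpha, india, hotel]
i=0: L=delta R=delta -> agree -> delta
i=1: L=charlie, R=alpha=BASE -> take LEFT -> charlie
i=2: L=alpha, R=echo=BASE -> take LEFT -> alpha
i=3: L=alpha R=alpha -> agree -> alpha
i=4: L=alpha R=alpha -> agree -> alpha
i=5: L=india R=india -> agree -> india
i=6: L=hotel R=hotel -> agree -> hotel
Conflict count: 0

Answer: 0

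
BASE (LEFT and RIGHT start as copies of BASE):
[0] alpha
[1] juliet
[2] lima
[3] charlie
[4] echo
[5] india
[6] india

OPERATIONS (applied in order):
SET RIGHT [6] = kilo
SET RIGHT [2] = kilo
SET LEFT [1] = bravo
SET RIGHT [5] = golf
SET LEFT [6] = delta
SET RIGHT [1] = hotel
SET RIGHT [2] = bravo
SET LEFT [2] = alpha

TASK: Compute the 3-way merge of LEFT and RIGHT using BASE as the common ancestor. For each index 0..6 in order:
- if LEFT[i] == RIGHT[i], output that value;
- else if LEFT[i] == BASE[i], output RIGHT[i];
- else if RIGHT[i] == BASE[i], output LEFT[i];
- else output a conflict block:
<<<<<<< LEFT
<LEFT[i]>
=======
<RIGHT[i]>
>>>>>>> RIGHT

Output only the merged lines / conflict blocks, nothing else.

Final LEFT:  [alpha, bravo, alpha, charlie, echo, india, delta]
Final RIGHT: [alpha, hotel, bravo, charlie, echo, golf, kilo]
i=0: L=alpha R=alpha -> agree -> alpha
i=1: BASE=juliet L=bravo R=hotel all differ -> CONFLICT
i=2: BASE=lima L=alpha R=bravo all differ -> CONFLICT
i=3: L=charlie R=charlie -> agree -> charlie
i=4: L=echo R=echo -> agree -> echo
i=5: L=india=BASE, R=golf -> take RIGHT -> golf
i=6: BASE=india L=delta R=kilo all differ -> CONFLICT

Answer: alpha
<<<<<<< LEFT
bravo
=======
hotel
>>>>>>> RIGHT
<<<<<<< LEFT
alpha
=======
bravo
>>>>>>> RIGHT
charlie
echo
golf
<<<<<<< LEFT
delta
=======
kilo
>>>>>>> RIGHT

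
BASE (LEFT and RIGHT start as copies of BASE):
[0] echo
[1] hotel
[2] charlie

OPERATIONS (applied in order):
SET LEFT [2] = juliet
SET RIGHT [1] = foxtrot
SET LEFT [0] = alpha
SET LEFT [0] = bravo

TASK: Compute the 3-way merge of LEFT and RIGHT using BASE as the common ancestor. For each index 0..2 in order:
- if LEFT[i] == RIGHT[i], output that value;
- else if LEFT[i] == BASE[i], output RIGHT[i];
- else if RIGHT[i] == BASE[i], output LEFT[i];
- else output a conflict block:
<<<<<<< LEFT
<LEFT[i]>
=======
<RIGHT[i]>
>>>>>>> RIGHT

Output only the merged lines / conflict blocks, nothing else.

Answer: bravo
foxtrot
juliet

Derivation:
Final LEFT:  [bravo, hotel, juliet]
Final RIGHT: [echo, foxtrot, charlie]
i=0: L=bravo, R=echo=BASE -> take LEFT -> bravo
i=1: L=hotel=BASE, R=foxtrot -> take RIGHT -> foxtrot
i=2: L=juliet, R=charlie=BASE -> take LEFT -> juliet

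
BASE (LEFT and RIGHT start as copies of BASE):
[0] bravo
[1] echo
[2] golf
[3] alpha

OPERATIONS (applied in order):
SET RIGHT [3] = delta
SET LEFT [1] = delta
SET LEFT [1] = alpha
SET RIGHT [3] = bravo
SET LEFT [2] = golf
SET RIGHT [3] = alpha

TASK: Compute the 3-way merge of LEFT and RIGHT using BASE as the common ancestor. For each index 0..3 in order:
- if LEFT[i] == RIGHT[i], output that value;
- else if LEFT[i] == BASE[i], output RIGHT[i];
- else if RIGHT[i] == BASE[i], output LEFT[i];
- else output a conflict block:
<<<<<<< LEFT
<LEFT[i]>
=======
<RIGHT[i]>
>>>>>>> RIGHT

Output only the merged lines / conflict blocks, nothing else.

Answer: bravo
alpha
golf
alpha

Derivation:
Final LEFT:  [bravo, alpha, golf, alpha]
Final RIGHT: [bravo, echo, golf, alpha]
i=0: L=bravo R=bravo -> agree -> bravo
i=1: L=alpha, R=echo=BASE -> take LEFT -> alpha
i=2: L=golf R=golf -> agree -> golf
i=3: L=alpha R=alpha -> agree -> alpha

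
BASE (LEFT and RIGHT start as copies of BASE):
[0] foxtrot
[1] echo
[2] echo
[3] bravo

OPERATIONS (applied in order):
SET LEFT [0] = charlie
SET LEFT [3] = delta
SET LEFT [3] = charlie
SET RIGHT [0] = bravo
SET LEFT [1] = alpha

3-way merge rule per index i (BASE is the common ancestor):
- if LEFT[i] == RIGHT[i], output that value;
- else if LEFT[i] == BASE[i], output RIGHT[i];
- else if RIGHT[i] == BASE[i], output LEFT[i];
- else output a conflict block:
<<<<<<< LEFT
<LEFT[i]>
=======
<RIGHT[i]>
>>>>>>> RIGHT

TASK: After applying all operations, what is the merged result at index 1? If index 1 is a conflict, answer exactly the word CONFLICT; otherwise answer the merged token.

Final LEFT:  [charlie, alpha, echo, charlie]
Final RIGHT: [bravo, echo, echo, bravo]
i=0: BASE=foxtrot L=charlie R=bravo all differ -> CONFLICT
i=1: L=alpha, R=echo=BASE -> take LEFT -> alpha
i=2: L=echo R=echo -> agree -> echo
i=3: L=charlie, R=bravo=BASE -> take LEFT -> charlie
Index 1 -> alpha

Answer: alpha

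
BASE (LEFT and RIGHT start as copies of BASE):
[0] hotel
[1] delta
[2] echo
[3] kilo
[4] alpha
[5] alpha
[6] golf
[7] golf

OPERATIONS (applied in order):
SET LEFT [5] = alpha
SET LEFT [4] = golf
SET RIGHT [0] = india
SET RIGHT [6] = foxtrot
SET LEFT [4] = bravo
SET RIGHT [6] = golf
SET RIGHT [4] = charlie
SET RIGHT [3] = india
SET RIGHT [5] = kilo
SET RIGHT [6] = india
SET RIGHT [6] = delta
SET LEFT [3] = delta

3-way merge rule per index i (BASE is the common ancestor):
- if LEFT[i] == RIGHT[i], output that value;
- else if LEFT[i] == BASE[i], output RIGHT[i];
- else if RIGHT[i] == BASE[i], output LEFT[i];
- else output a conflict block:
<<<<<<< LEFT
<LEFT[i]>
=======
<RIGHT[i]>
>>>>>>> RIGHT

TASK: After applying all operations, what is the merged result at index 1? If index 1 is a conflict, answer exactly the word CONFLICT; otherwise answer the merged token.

Final LEFT:  [hotel, delta, echo, delta, bravo, alpha, golf, golf]
Final RIGHT: [india, delta, echo, india, charlie, kilo, delta, golf]
i=0: L=hotel=BASE, R=india -> take RIGHT -> india
i=1: L=delta R=delta -> agree -> delta
i=2: L=echo R=echo -> agree -> echo
i=3: BASE=kilo L=delta R=india all differ -> CONFLICT
i=4: BASE=alpha L=bravo R=charlie all differ -> CONFLICT
i=5: L=alpha=BASE, R=kilo -> take RIGHT -> kilo
i=6: L=golf=BASE, R=delta -> take RIGHT -> delta
i=7: L=golf R=golf -> agree -> golf
Index 1 -> delta

Answer: delta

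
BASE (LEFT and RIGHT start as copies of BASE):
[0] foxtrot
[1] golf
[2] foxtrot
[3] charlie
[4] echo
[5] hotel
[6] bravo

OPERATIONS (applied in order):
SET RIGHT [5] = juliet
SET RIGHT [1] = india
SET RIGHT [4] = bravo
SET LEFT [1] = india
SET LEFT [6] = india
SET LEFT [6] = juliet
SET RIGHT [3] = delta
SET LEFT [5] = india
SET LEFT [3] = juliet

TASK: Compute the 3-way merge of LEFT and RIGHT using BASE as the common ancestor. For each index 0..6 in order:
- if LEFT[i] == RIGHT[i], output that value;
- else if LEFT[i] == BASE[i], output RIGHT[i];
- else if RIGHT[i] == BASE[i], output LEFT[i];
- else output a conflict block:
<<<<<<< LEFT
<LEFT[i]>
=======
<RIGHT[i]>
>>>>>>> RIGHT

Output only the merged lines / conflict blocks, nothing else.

Answer: foxtrot
india
foxtrot
<<<<<<< LEFT
juliet
=======
delta
>>>>>>> RIGHT
bravo
<<<<<<< LEFT
india
=======
juliet
>>>>>>> RIGHT
juliet

Derivation:
Final LEFT:  [foxtrot, india, foxtrot, juliet, echo, india, juliet]
Final RIGHT: [foxtrot, india, foxtrot, delta, bravo, juliet, bravo]
i=0: L=foxtrot R=foxtrot -> agree -> foxtrot
i=1: L=india R=india -> agree -> india
i=2: L=foxtrot R=foxtrot -> agree -> foxtrot
i=3: BASE=charlie L=juliet R=delta all differ -> CONFLICT
i=4: L=echo=BASE, R=bravo -> take RIGHT -> bravo
i=5: BASE=hotel L=india R=juliet all differ -> CONFLICT
i=6: L=juliet, R=bravo=BASE -> take LEFT -> juliet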